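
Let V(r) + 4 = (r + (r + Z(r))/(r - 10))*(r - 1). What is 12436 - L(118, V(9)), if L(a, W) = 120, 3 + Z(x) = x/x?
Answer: 12316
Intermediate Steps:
Z(x) = -2 (Z(x) = -3 + x/x = -3 + 1 = -2)
V(r) = -4 + (-1 + r)*(r + (-2 + r)/(-10 + r)) (V(r) = -4 + (r + (r - 2)/(r - 10))*(r - 1) = -4 + (r + (-2 + r)/(-10 + r))*(-1 + r) = -4 + (-1 + r)*(r + (-2 + r)/(-10 + r)))
12436 - L(118, V(9)) = 12436 - 1*120 = 12436 - 120 = 12316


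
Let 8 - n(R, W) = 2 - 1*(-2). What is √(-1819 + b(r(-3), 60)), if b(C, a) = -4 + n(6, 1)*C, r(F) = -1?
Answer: 3*I*√203 ≈ 42.743*I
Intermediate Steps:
n(R, W) = 4 (n(R, W) = 8 - (2 - 1*(-2)) = 8 - (2 + 2) = 8 - 1*4 = 8 - 4 = 4)
b(C, a) = -4 + 4*C
√(-1819 + b(r(-3), 60)) = √(-1819 + (-4 + 4*(-1))) = √(-1819 + (-4 - 4)) = √(-1819 - 8) = √(-1827) = 3*I*√203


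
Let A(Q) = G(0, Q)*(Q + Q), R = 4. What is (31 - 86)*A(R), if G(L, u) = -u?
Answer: 1760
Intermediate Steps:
A(Q) = -2*Q² (A(Q) = (-Q)*(Q + Q) = (-Q)*(2*Q) = -2*Q²)
(31 - 86)*A(R) = (31 - 86)*(-2*4²) = -(-110)*16 = -55*(-32) = 1760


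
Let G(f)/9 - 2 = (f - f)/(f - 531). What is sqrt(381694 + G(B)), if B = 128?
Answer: 4*sqrt(23857) ≈ 617.83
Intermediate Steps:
G(f) = 18 (G(f) = 18 + 9*((f - f)/(f - 531)) = 18 + 9*(0/(-531 + f)) = 18 + 9*0 = 18 + 0 = 18)
sqrt(381694 + G(B)) = sqrt(381694 + 18) = sqrt(381712) = 4*sqrt(23857)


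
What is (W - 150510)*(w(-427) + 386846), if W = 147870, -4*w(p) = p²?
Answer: -900936300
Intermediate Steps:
w(p) = -p²/4
(W - 150510)*(w(-427) + 386846) = (147870 - 150510)*(-¼*(-427)² + 386846) = -2640*(-¼*182329 + 386846) = -2640*(-182329/4 + 386846) = -2640*1365055/4 = -900936300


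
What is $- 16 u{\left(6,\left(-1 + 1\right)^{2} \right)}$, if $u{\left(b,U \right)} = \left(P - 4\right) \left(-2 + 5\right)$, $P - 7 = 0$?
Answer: $-144$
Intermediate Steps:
$P = 7$ ($P = 7 + 0 = 7$)
$u{\left(b,U \right)} = 9$ ($u{\left(b,U \right)} = \left(7 - 4\right) \left(-2 + 5\right) = 3 \cdot 3 = 9$)
$- 16 u{\left(6,\left(-1 + 1\right)^{2} \right)} = \left(-16\right) 9 = -144$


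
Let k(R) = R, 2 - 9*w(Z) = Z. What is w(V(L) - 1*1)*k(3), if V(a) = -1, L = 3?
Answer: 4/3 ≈ 1.3333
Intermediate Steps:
w(Z) = 2/9 - Z/9
w(V(L) - 1*1)*k(3) = (2/9 - (-1 - 1*1)/9)*3 = (2/9 - (-1 - 1)/9)*3 = (2/9 - ⅑*(-2))*3 = (2/9 + 2/9)*3 = (4/9)*3 = 4/3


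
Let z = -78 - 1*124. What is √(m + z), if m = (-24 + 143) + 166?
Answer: √83 ≈ 9.1104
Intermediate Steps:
z = -202 (z = -78 - 124 = -202)
m = 285 (m = 119 + 166 = 285)
√(m + z) = √(285 - 202) = √83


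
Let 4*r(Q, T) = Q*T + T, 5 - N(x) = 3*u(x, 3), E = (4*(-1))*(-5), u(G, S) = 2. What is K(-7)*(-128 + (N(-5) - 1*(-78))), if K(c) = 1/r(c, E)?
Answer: 17/10 ≈ 1.7000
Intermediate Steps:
E = 20 (E = -4*(-5) = 20)
N(x) = -1 (N(x) = 5 - 3*2 = 5 - 1*6 = 5 - 6 = -1)
r(Q, T) = T/4 + Q*T/4 (r(Q, T) = (Q*T + T)/4 = (T + Q*T)/4 = T/4 + Q*T/4)
K(c) = 1/(5 + 5*c) (K(c) = 1/((¼)*20*(1 + c)) = 1/(5 + 5*c))
K(-7)*(-128 + (N(-5) - 1*(-78))) = (1/(5*(1 - 7)))*(-128 + (-1 - 1*(-78))) = ((⅕)/(-6))*(-128 + (-1 + 78)) = ((⅕)*(-⅙))*(-128 + 77) = -1/30*(-51) = 17/10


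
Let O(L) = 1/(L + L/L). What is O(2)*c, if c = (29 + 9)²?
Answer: 1444/3 ≈ 481.33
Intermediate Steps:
O(L) = 1/(1 + L) (O(L) = 1/(L + 1) = 1/(1 + L))
c = 1444 (c = 38² = 1444)
O(2)*c = 1444/(1 + 2) = 1444/3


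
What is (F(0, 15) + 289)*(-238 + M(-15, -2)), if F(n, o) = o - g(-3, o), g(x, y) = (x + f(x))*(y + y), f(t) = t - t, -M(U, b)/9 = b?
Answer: -86680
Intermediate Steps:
M(U, b) = -9*b
f(t) = 0
g(x, y) = 2*x*y (g(x, y) = (x + 0)*(y + y) = x*(2*y) = 2*x*y)
F(n, o) = 7*o (F(n, o) = o - 2*(-3)*o = o - (-6)*o = o + 6*o = 7*o)
(F(0, 15) + 289)*(-238 + M(-15, -2)) = (7*15 + 289)*(-238 - 9*(-2)) = (105 + 289)*(-238 + 18) = 394*(-220) = -86680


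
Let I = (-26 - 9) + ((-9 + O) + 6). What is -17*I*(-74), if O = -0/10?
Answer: -47804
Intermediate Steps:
O = 0 (O = -0/10 = -1*0 = 0)
I = -38 (I = (-26 - 9) + ((-9 + 0) + 6) = -35 + (-9 + 6) = -35 - 3 = -38)
-17*I*(-74) = -17*(-38)*(-74) = 646*(-74) = -47804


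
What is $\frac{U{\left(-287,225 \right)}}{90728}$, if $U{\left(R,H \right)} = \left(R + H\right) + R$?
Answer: $- \frac{349}{90728} \approx -0.0038467$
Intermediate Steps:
$U{\left(R,H \right)} = H + 2 R$ ($U{\left(R,H \right)} = \left(H + R\right) + R = H + 2 R$)
$\frac{U{\left(-287,225 \right)}}{90728} = \frac{225 + 2 \left(-287\right)}{90728} = \left(225 - 574\right) \frac{1}{90728} = \left(-349\right) \frac{1}{90728} = - \frac{349}{90728}$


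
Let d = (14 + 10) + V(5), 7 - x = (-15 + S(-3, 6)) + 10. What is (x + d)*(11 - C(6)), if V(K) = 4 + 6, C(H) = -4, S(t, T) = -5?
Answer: 765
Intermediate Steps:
V(K) = 10
x = 17 (x = 7 - ((-15 - 5) + 10) = 7 - (-20 + 10) = 7 - 1*(-10) = 7 + 10 = 17)
d = 34 (d = (14 + 10) + 10 = 24 + 10 = 34)
(x + d)*(11 - C(6)) = (17 + 34)*(11 - 1*(-4)) = 51*(11 + 4) = 51*15 = 765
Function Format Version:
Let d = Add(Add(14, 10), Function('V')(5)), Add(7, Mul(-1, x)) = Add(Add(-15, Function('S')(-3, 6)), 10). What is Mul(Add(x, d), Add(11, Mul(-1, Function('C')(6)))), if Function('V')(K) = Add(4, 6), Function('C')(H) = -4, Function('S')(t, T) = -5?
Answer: 765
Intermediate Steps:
Function('V')(K) = 10
x = 17 (x = Add(7, Mul(-1, Add(Add(-15, -5), 10))) = Add(7, Mul(-1, Add(-20, 10))) = Add(7, Mul(-1, -10)) = Add(7, 10) = 17)
d = 34 (d = Add(Add(14, 10), 10) = Add(24, 10) = 34)
Mul(Add(x, d), Add(11, Mul(-1, Function('C')(6)))) = Mul(Add(17, 34), Add(11, Mul(-1, -4))) = Mul(51, Add(11, 4)) = Mul(51, 15) = 765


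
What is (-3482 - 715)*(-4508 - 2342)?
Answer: 28749450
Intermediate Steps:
(-3482 - 715)*(-4508 - 2342) = -4197*(-6850) = 28749450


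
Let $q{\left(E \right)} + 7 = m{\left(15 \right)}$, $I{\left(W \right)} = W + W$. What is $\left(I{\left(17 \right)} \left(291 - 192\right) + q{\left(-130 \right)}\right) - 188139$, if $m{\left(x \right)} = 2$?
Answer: $-184778$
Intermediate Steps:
$I{\left(W \right)} = 2 W$
$q{\left(E \right)} = -5$ ($q{\left(E \right)} = -7 + 2 = -5$)
$\left(I{\left(17 \right)} \left(291 - 192\right) + q{\left(-130 \right)}\right) - 188139 = \left(2 \cdot 17 \left(291 - 192\right) - 5\right) - 188139 = \left(34 \cdot 99 - 5\right) - 188139 = \left(3366 - 5\right) - 188139 = 3361 - 188139 = -184778$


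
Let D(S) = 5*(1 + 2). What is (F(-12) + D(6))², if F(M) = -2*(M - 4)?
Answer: 2209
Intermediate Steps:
F(M) = 8 - 2*M (F(M) = -2*(-4 + M) = 8 - 2*M)
D(S) = 15 (D(S) = 5*3 = 15)
(F(-12) + D(6))² = ((8 - 2*(-12)) + 15)² = ((8 + 24) + 15)² = (32 + 15)² = 47² = 2209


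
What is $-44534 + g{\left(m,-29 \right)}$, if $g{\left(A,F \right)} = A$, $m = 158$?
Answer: $-44376$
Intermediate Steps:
$-44534 + g{\left(m,-29 \right)} = -44534 + 158 = -44376$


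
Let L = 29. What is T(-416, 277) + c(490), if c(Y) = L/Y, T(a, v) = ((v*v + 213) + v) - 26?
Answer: 37824599/490 ≈ 77193.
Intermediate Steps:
T(a, v) = 187 + v + v² (T(a, v) = ((v² + 213) + v) - 26 = ((213 + v²) + v) - 26 = (213 + v + v²) - 26 = 187 + v + v²)
c(Y) = 29/Y
T(-416, 277) + c(490) = (187 + 277 + 277²) + 29/490 = (187 + 277 + 76729) + 29*(1/490) = 77193 + 29/490 = 37824599/490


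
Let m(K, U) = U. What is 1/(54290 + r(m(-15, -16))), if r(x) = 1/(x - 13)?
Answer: 29/1574409 ≈ 1.8420e-5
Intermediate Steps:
r(x) = 1/(-13 + x)
1/(54290 + r(m(-15, -16))) = 1/(54290 + 1/(-13 - 16)) = 1/(54290 + 1/(-29)) = 1/(54290 - 1/29) = 1/(1574409/29) = 29/1574409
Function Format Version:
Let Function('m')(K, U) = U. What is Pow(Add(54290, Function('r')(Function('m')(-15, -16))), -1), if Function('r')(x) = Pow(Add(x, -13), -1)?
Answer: Rational(29, 1574409) ≈ 1.8420e-5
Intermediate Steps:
Function('r')(x) = Pow(Add(-13, x), -1)
Pow(Add(54290, Function('r')(Function('m')(-15, -16))), -1) = Pow(Add(54290, Pow(Add(-13, -16), -1)), -1) = Pow(Add(54290, Pow(-29, -1)), -1) = Pow(Add(54290, Rational(-1, 29)), -1) = Pow(Rational(1574409, 29), -1) = Rational(29, 1574409)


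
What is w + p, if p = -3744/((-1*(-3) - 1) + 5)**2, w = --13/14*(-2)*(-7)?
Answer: -3107/49 ≈ -63.408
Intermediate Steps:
w = 13 (w = --13*1/14*(-2)*(-7) = -(-13/14*(-2))*(-7) = -13*(-7)/7 = -1*(-13) = 13)
p = -3744/49 (p = -3744/((3 - 1) + 5)**2 = -3744/(2 + 5)**2 = -3744/(7**2) = -3744/49 ≈ -76.408)
w + p = 13 - 3744/49 = -3107/49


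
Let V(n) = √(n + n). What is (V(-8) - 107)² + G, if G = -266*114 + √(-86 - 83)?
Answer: -18891 - 843*I ≈ -18891.0 - 843.0*I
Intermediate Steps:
V(n) = √2*√n (V(n) = √(2*n) = √2*√n)
G = -30324 + 13*I (G = -30324 + √(-169) = -30324 + 13*I ≈ -30324.0 + 13.0*I)
(V(-8) - 107)² + G = (√2*√(-8) - 107)² + (-30324 + 13*I) = (√2*(2*I*√2) - 107)² + (-30324 + 13*I) = (4*I - 107)² + (-30324 + 13*I) = (-107 + 4*I)² + (-30324 + 13*I) = -30324 + (-107 + 4*I)² + 13*I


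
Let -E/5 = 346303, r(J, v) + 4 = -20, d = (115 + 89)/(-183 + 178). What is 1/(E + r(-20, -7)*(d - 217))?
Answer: -5/8626639 ≈ -5.7960e-7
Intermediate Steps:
d = -204/5 (d = 204/(-5) = 204*(-⅕) = -204/5 ≈ -40.800)
r(J, v) = -24 (r(J, v) = -4 - 20 = -24)
E = -1731515 (E = -5*346303 = -1731515)
1/(E + r(-20, -7)*(d - 217)) = 1/(-1731515 - 24*(-204/5 - 217)) = 1/(-1731515 - 24*(-1289/5)) = 1/(-1731515 + 30936/5) = 1/(-8626639/5) = -5/8626639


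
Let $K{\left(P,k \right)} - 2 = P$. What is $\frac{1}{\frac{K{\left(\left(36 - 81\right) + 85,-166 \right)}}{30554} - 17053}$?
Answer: $- \frac{15277}{260518660} \approx -5.8641 \cdot 10^{-5}$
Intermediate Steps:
$K{\left(P,k \right)} = 2 + P$
$\frac{1}{\frac{K{\left(\left(36 - 81\right) + 85,-166 \right)}}{30554} - 17053} = \frac{1}{\frac{2 + \left(\left(36 - 81\right) + 85\right)}{30554} - 17053} = \frac{1}{\left(2 + \left(-45 + 85\right)\right) \frac{1}{30554} - 17053} = \frac{1}{\left(2 + 40\right) \frac{1}{30554} - 17053} = \frac{1}{42 \cdot \frac{1}{30554} - 17053} = \frac{1}{\frac{21}{15277} - 17053} = \frac{1}{- \frac{260518660}{15277}} = - \frac{15277}{260518660}$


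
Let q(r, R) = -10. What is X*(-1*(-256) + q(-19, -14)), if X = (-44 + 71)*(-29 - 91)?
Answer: -797040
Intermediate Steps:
X = -3240 (X = 27*(-120) = -3240)
X*(-1*(-256) + q(-19, -14)) = -3240*(-1*(-256) - 10) = -3240*(256 - 10) = -3240*246 = -797040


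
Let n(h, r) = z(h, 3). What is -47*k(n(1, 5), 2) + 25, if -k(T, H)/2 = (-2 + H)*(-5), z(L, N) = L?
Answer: 25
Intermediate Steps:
n(h, r) = h
k(T, H) = -20 + 10*H (k(T, H) = -2*(-2 + H)*(-5) = -2*(10 - 5*H) = -20 + 10*H)
-47*k(n(1, 5), 2) + 25 = -47*(-20 + 10*2) + 25 = -47*(-20 + 20) + 25 = -47*0 + 25 = 0 + 25 = 25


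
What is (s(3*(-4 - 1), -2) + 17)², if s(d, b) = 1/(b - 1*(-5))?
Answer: 2704/9 ≈ 300.44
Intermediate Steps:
s(d, b) = 1/(5 + b) (s(d, b) = 1/(b + 5) = 1/(5 + b))
(s(3*(-4 - 1), -2) + 17)² = (1/(5 - 2) + 17)² = (1/3 + 17)² = (⅓ + 17)² = (52/3)² = 2704/9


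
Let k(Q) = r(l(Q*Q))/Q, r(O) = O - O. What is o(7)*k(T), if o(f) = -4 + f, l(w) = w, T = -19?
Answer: 0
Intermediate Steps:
r(O) = 0
k(Q) = 0 (k(Q) = 0/Q = 0)
o(7)*k(T) = (-4 + 7)*0 = 3*0 = 0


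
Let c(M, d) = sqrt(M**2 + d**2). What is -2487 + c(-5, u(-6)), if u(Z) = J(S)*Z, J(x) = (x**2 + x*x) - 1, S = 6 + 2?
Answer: -2487 + sqrt(580669) ≈ -1725.0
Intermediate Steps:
S = 8
J(x) = -1 + 2*x**2 (J(x) = (x**2 + x**2) - 1 = 2*x**2 - 1 = -1 + 2*x**2)
u(Z) = 127*Z (u(Z) = (-1 + 2*8**2)*Z = (-1 + 2*64)*Z = (-1 + 128)*Z = 127*Z)
-2487 + c(-5, u(-6)) = -2487 + sqrt((-5)**2 + (127*(-6))**2) = -2487 + sqrt(25 + (-762)**2) = -2487 + sqrt(25 + 580644) = -2487 + sqrt(580669)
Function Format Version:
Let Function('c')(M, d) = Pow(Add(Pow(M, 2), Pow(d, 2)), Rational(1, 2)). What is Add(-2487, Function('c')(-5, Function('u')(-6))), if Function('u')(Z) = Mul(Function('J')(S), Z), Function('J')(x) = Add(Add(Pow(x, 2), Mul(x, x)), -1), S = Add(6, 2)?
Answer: Add(-2487, Pow(580669, Rational(1, 2))) ≈ -1725.0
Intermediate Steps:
S = 8
Function('J')(x) = Add(-1, Mul(2, Pow(x, 2))) (Function('J')(x) = Add(Add(Pow(x, 2), Pow(x, 2)), -1) = Add(Mul(2, Pow(x, 2)), -1) = Add(-1, Mul(2, Pow(x, 2))))
Function('u')(Z) = Mul(127, Z) (Function('u')(Z) = Mul(Add(-1, Mul(2, Pow(8, 2))), Z) = Mul(Add(-1, Mul(2, 64)), Z) = Mul(Add(-1, 128), Z) = Mul(127, Z))
Add(-2487, Function('c')(-5, Function('u')(-6))) = Add(-2487, Pow(Add(Pow(-5, 2), Pow(Mul(127, -6), 2)), Rational(1, 2))) = Add(-2487, Pow(Add(25, Pow(-762, 2)), Rational(1, 2))) = Add(-2487, Pow(Add(25, 580644), Rational(1, 2))) = Add(-2487, Pow(580669, Rational(1, 2)))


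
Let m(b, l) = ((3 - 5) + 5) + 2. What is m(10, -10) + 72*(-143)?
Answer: -10291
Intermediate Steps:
m(b, l) = 5 (m(b, l) = (-2 + 5) + 2 = 3 + 2 = 5)
m(10, -10) + 72*(-143) = 5 + 72*(-143) = 5 - 10296 = -10291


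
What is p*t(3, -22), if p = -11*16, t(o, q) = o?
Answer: -528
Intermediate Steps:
p = -176
p*t(3, -22) = -176*3 = -528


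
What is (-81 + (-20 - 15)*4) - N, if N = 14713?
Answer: -14934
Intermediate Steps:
(-81 + (-20 - 15)*4) - N = (-81 + (-20 - 15)*4) - 1*14713 = (-81 - 35*4) - 14713 = (-81 - 140) - 14713 = -221 - 14713 = -14934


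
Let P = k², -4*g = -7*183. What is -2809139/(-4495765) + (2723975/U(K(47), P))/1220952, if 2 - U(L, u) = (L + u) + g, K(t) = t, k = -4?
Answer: 51814960116367/83708977341270 ≈ 0.61899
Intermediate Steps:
g = 1281/4 (g = -(-7)*183/4 = -¼*(-1281) = 1281/4 ≈ 320.25)
P = 16 (P = (-4)² = 16)
U(L, u) = -1273/4 - L - u (U(L, u) = 2 - ((L + u) + 1281/4) = 2 - (1281/4 + L + u) = 2 + (-1281/4 - L - u) = -1273/4 - L - u)
-2809139/(-4495765) + (2723975/U(K(47), P))/1220952 = -2809139/(-4495765) + (2723975/(-1273/4 - 1*47 - 1*16))/1220952 = -2809139*(-1/4495765) + (2723975/(-1273/4 - 47 - 16))*(1/1220952) = 2809139/4495765 + (2723975/(-1525/4))*(1/1220952) = 2809139/4495765 + (2723975*(-4/1525))*(1/1220952) = 2809139/4495765 - 435836/61*1/1220952 = 2809139/4495765 - 108959/18619518 = 51814960116367/83708977341270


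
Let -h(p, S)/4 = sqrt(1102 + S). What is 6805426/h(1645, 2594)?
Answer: -3402713*sqrt(231)/1848 ≈ -27985.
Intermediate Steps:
h(p, S) = -4*sqrt(1102 + S)
6805426/h(1645, 2594) = 6805426/((-4*sqrt(1102 + 2594))) = 6805426/((-16*sqrt(231))) = 6805426*(-sqrt(231)/3696) = -3402713*sqrt(231)/1848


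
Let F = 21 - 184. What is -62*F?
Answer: 10106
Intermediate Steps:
F = -163
-62*F = -62*(-163) = 10106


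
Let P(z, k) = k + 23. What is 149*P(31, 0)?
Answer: 3427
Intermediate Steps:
P(z, k) = 23 + k
149*P(31, 0) = 149*(23 + 0) = 149*23 = 3427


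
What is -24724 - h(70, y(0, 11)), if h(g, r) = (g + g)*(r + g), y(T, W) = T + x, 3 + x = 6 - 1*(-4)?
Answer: -35504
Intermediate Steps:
x = 7 (x = -3 + (6 - 1*(-4)) = -3 + (6 + 4) = -3 + 10 = 7)
y(T, W) = 7 + T (y(T, W) = T + 7 = 7 + T)
h(g, r) = 2*g*(g + r) (h(g, r) = (2*g)*(g + r) = 2*g*(g + r))
-24724 - h(70, y(0, 11)) = -24724 - 2*70*(70 + (7 + 0)) = -24724 - 2*70*(70 + 7) = -24724 - 2*70*77 = -24724 - 1*10780 = -24724 - 10780 = -35504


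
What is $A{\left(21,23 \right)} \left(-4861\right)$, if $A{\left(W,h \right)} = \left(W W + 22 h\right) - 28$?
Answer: $-4467259$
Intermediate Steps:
$A{\left(W,h \right)} = -28 + W^{2} + 22 h$ ($A{\left(W,h \right)} = \left(W^{2} + 22 h\right) - 28 = -28 + W^{2} + 22 h$)
$A{\left(21,23 \right)} \left(-4861\right) = \left(-28 + 21^{2} + 22 \cdot 23\right) \left(-4861\right) = \left(-28 + 441 + 506\right) \left(-4861\right) = 919 \left(-4861\right) = -4467259$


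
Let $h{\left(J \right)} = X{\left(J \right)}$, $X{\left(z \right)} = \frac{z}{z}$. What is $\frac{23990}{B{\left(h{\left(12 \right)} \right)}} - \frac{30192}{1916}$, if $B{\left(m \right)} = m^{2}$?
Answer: $\frac{11483662}{479} \approx 23974.0$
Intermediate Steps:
$X{\left(z \right)} = 1$
$h{\left(J \right)} = 1$
$\frac{23990}{B{\left(h{\left(12 \right)} \right)}} - \frac{30192}{1916} = \frac{23990}{1^{2}} - \frac{30192}{1916} = \frac{23990}{1} - \frac{7548}{479} = 23990 \cdot 1 - \frac{7548}{479} = 23990 - \frac{7548}{479} = \frac{11483662}{479}$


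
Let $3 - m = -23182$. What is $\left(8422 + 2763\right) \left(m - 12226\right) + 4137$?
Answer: $122580552$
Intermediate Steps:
$m = 23185$ ($m = 3 - -23182 = 3 + 23182 = 23185$)
$\left(8422 + 2763\right) \left(m - 12226\right) + 4137 = \left(8422 + 2763\right) \left(23185 - 12226\right) + 4137 = 11185 \cdot 10959 + 4137 = 122576415 + 4137 = 122580552$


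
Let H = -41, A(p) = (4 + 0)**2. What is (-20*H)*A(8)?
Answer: 13120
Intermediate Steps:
A(p) = 16 (A(p) = 4**2 = 16)
(-20*H)*A(8) = -20*(-41)*16 = 820*16 = 13120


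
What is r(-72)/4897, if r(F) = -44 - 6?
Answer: -50/4897 ≈ -0.010210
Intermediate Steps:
r(F) = -50
r(-72)/4897 = -50/4897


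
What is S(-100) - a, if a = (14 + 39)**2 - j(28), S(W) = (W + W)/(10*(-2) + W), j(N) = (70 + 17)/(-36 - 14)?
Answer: -421361/150 ≈ -2809.1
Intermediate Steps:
j(N) = -87/50 (j(N) = 87/(-50) = 87*(-1/50) = -87/50)
S(W) = 2*W/(-20 + W) (S(W) = (2*W)/(-20 + W) = 2*W/(-20 + W))
a = 140537/50 (a = (14 + 39)**2 - 1*(-87/50) = 53**2 + 87/50 = 2809 + 87/50 = 140537/50 ≈ 2810.7)
S(-100) - a = 2*(-100)/(-20 - 100) - 1*140537/50 = 2*(-100)/(-120) - 140537/50 = 2*(-100)*(-1/120) - 140537/50 = 5/3 - 140537/50 = -421361/150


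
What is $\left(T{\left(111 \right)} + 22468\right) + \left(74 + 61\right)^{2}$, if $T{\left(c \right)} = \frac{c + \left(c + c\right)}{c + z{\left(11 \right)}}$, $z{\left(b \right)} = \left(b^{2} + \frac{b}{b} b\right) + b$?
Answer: $\frac{10336355}{254} \approx 40694.0$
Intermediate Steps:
$z{\left(b \right)} = b^{2} + 2 b$ ($z{\left(b \right)} = \left(b^{2} + 1 b\right) + b = \left(b^{2} + b\right) + b = \left(b + b^{2}\right) + b = b^{2} + 2 b$)
$T{\left(c \right)} = \frac{3 c}{143 + c}$ ($T{\left(c \right)} = \frac{c + \left(c + c\right)}{c + 11 \left(2 + 11\right)} = \frac{c + 2 c}{c + 11 \cdot 13} = \frac{3 c}{c + 143} = \frac{3 c}{143 + c}$)
$\left(T{\left(111 \right)} + 22468\right) + \left(74 + 61\right)^{2} = \left(3 \cdot 111 \frac{1}{143 + 111} + 22468\right) + \left(74 + 61\right)^{2} = \left(3 \cdot 111 \cdot \frac{1}{254} + 22468\right) + 135^{2} = \left(3 \cdot 111 \cdot \frac{1}{254} + 22468\right) + 18225 = \left(\frac{333}{254} + 22468\right) + 18225 = \frac{5707205}{254} + 18225 = \frac{10336355}{254}$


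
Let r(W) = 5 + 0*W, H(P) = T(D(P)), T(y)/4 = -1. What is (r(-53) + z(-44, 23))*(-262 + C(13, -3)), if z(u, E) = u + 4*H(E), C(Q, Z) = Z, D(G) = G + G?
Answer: 14575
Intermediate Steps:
D(G) = 2*G
T(y) = -4 (T(y) = 4*(-1) = -4)
H(P) = -4
r(W) = 5 (r(W) = 5 + 0 = 5)
z(u, E) = -16 + u (z(u, E) = u + 4*(-4) = u - 16 = -16 + u)
(r(-53) + z(-44, 23))*(-262 + C(13, -3)) = (5 + (-16 - 44))*(-262 - 3) = (5 - 60)*(-265) = -55*(-265) = 14575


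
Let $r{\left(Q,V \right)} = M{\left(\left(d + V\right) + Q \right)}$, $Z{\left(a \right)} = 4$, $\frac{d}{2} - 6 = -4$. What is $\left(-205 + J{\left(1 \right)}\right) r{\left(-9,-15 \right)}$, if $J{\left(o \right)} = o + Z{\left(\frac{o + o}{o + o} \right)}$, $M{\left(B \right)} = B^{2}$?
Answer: $-80000$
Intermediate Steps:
$d = 4$ ($d = 12 + 2 \left(-4\right) = 12 - 8 = 4$)
$r{\left(Q,V \right)} = \left(4 + Q + V\right)^{2}$ ($r{\left(Q,V \right)} = \left(\left(4 + V\right) + Q\right)^{2} = \left(4 + Q + V\right)^{2}$)
$J{\left(o \right)} = 4 + o$ ($J{\left(o \right)} = o + 4 = 4 + o$)
$\left(-205 + J{\left(1 \right)}\right) r{\left(-9,-15 \right)} = \left(-205 + \left(4 + 1\right)\right) \left(4 - 9 - 15\right)^{2} = \left(-205 + 5\right) \left(-20\right)^{2} = \left(-200\right) 400 = -80000$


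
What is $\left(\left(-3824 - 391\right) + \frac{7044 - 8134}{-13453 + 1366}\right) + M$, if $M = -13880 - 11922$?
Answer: $- \frac{362814389}{12087} \approx -30017.0$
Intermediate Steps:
$M = -25802$ ($M = -13880 - 11922 = -25802$)
$\left(\left(-3824 - 391\right) + \frac{7044 - 8134}{-13453 + 1366}\right) + M = \left(\left(-3824 - 391\right) + \frac{7044 - 8134}{-13453 + 1366}\right) - 25802 = \left(-4215 - \frac{1090}{-12087}\right) - 25802 = \left(-4215 - - \frac{1090}{12087}\right) - 25802 = \left(-4215 + \frac{1090}{12087}\right) - 25802 = - \frac{50945615}{12087} - 25802 = - \frac{362814389}{12087}$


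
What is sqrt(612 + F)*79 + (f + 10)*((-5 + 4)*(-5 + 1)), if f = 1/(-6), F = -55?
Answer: 118/3 + 79*sqrt(557) ≈ 1903.8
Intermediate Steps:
f = -1/6 ≈ -0.16667
sqrt(612 + F)*79 + (f + 10)*((-5 + 4)*(-5 + 1)) = sqrt(612 - 55)*79 + (-1/6 + 10)*((-5 + 4)*(-5 + 1)) = sqrt(557)*79 + 59*(-1*(-4))/6 = 79*sqrt(557) + (59/6)*4 = 79*sqrt(557) + 118/3 = 118/3 + 79*sqrt(557)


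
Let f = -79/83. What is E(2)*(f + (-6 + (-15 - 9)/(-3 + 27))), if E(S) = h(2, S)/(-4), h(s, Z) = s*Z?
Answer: 660/83 ≈ 7.9518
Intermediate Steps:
h(s, Z) = Z*s
E(S) = -S/2 (E(S) = (S*2)/(-4) = (2*S)*(-¼) = -S/2)
f = -79/83 (f = -79*1/83 = -79/83 ≈ -0.95181)
E(2)*(f + (-6 + (-15 - 9)/(-3 + 27))) = (-½*2)*(-79/83 + (-6 + (-15 - 9)/(-3 + 27))) = -(-79/83 + (-6 - 24/24)) = -(-79/83 + (-6 - 24*1/24)) = -(-79/83 + (-6 - 1)) = -(-79/83 - 7) = -1*(-660/83) = 660/83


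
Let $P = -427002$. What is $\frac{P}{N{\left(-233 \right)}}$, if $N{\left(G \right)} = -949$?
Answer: $\frac{427002}{949} \approx 449.95$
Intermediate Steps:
$\frac{P}{N{\left(-233 \right)}} = - \frac{427002}{-949} = \left(-427002\right) \left(- \frac{1}{949}\right) = \frac{427002}{949}$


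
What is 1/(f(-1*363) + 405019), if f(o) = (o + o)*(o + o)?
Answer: 1/932095 ≈ 1.0729e-6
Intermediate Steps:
f(o) = 4*o² (f(o) = (2*o)*(2*o) = 4*o²)
1/(f(-1*363) + 405019) = 1/(4*(-1*363)² + 405019) = 1/(4*(-363)² + 405019) = 1/(4*131769 + 405019) = 1/(527076 + 405019) = 1/932095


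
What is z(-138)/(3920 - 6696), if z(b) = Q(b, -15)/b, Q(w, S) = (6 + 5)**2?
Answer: 121/383088 ≈ 0.00031585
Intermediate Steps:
Q(w, S) = 121 (Q(w, S) = 11**2 = 121)
z(b) = 121/b
z(-138)/(3920 - 6696) = (121/(-138))/(3920 - 6696) = (121*(-1/138))/(-2776) = -121/138*(-1/2776) = 121/383088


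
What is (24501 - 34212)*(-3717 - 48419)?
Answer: 506292696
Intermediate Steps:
(24501 - 34212)*(-3717 - 48419) = -9711*(-52136) = 506292696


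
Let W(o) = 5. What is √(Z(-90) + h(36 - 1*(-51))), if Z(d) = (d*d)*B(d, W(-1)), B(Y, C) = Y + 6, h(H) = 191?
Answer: I*√680209 ≈ 824.75*I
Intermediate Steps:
B(Y, C) = 6 + Y
Z(d) = d²*(6 + d) (Z(d) = (d*d)*(6 + d) = d²*(6 + d))
√(Z(-90) + h(36 - 1*(-51))) = √((-90)²*(6 - 90) + 191) = √(8100*(-84) + 191) = √(-680400 + 191) = √(-680209) = I*√680209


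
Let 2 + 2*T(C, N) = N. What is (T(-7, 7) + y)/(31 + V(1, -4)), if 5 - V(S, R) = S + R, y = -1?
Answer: 1/26 ≈ 0.038462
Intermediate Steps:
T(C, N) = -1 + N/2
V(S, R) = 5 - R - S (V(S, R) = 5 - (S + R) = 5 - (R + S) = 5 + (-R - S) = 5 - R - S)
(T(-7, 7) + y)/(31 + V(1, -4)) = ((-1 + (½)*7) - 1)/(31 + (5 - 1*(-4) - 1*1)) = ((-1 + 7/2) - 1)/(31 + (5 + 4 - 1)) = (5/2 - 1)/(31 + 8) = (3/2)/39 = (1/39)*(3/2) = 1/26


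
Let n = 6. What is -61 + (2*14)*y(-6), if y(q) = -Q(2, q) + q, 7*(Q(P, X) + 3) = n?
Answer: -169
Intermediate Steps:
Q(P, X) = -15/7 (Q(P, X) = -3 + (⅐)*6 = -3 + 6/7 = -15/7)
y(q) = 15/7 + q (y(q) = -1*(-15/7) + q = 15/7 + q)
-61 + (2*14)*y(-6) = -61 + (2*14)*(15/7 - 6) = -61 + 28*(-27/7) = -61 - 108 = -169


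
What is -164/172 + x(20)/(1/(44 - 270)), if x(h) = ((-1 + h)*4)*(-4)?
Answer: 2954231/43 ≈ 68703.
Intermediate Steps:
x(h) = 16 - 16*h (x(h) = (-4 + 4*h)*(-4) = 16 - 16*h)
-164/172 + x(20)/(1/(44 - 270)) = -164/172 + (16 - 16*20)/(1/(44 - 270)) = -164*1/172 + (16 - 320)/(1/(-226)) = -41/43 - 304/(-1/226) = -41/43 - 304*(-226) = -41/43 + 68704 = 2954231/43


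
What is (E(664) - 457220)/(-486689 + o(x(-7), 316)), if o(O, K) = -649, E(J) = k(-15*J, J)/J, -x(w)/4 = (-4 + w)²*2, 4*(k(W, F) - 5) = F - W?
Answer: 303591419/323592432 ≈ 0.93819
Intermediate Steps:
k(W, F) = 5 - W/4 + F/4 (k(W, F) = 5 + (F - W)/4 = 5 + (-W/4 + F/4) = 5 - W/4 + F/4)
x(w) = -8*(-4 + w)² (x(w) = -4*(-4 + w)²*2 = -8*(-4 + w)²)
E(J) = (5 + 4*J)/J (E(J) = (5 - (-15)*J/4 + J/4)/J = (5 + 15*J/4 + J/4)/J = (5 + 4*J)/J)
(E(664) - 457220)/(-486689 + o(x(-7), 316)) = ((4 + 5/664) - 457220)/(-486689 - 649) = ((4 + 5*(1/664)) - 457220)/(-487338) = ((4 + 5/664) - 457220)*(-1/487338) = (2661/664 - 457220)*(-1/487338) = -303591419/664*(-1/487338) = 303591419/323592432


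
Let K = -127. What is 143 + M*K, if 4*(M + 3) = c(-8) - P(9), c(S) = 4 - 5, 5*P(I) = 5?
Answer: 1175/2 ≈ 587.50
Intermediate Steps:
P(I) = 1 (P(I) = (1/5)*5 = 1)
c(S) = -1
M = -7/2 (M = -3 + (-1 - 1*1)/4 = -3 + (-1 - 1)/4 = -3 + (1/4)*(-2) = -3 - 1/2 = -7/2 ≈ -3.5000)
143 + M*K = 143 - 7/2*(-127) = 143 + 889/2 = 1175/2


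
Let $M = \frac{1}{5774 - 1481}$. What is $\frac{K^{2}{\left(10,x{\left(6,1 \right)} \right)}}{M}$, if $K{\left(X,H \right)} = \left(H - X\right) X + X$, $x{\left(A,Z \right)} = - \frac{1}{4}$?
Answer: $\frac{146927925}{4} \approx 3.6732 \cdot 10^{7}$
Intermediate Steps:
$x{\left(A,Z \right)} = - \frac{1}{4}$ ($x{\left(A,Z \right)} = \left(-1\right) \frac{1}{4} = - \frac{1}{4}$)
$M = \frac{1}{4293} \approx 0.00023294$
$K{\left(X,H \right)} = X + X \left(H - X\right)$ ($K{\left(X,H \right)} = X \left(H - X\right) + X = X + X \left(H - X\right)$)
$\frac{K^{2}{\left(10,x{\left(6,1 \right)} \right)}}{M} = \left(10 \left(1 - \frac{1}{4} - 10\right)\right)^{2} \frac{1}{\frac{1}{4293}} = \left(10 \left(1 - \frac{1}{4} - 10\right)\right)^{2} \cdot 4293 = \left(10 \left(- \frac{37}{4}\right)\right)^{2} \cdot 4293 = \left(- \frac{185}{2}\right)^{2} \cdot 4293 = \frac{34225}{4} \cdot 4293 = \frac{146927925}{4}$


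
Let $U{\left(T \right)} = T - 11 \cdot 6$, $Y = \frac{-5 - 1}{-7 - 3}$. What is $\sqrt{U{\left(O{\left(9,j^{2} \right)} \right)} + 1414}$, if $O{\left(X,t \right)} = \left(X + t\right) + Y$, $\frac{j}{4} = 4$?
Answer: $\frac{2 \sqrt{10085}}{5} \approx 40.17$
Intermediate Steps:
$j = 16$ ($j = 4 \cdot 4 = 16$)
$Y = \frac{3}{5}$ ($Y = - \frac{6}{-10} = \left(-6\right) \left(- \frac{1}{10}\right) = \frac{3}{5} \approx 0.6$)
$O{\left(X,t \right)} = \frac{3}{5} + X + t$ ($O{\left(X,t \right)} = \left(X + t\right) + \frac{3}{5} = \frac{3}{5} + X + t$)
$U{\left(T \right)} = -66 + T$ ($U{\left(T \right)} = T - 66 = -66 + T$)
$\sqrt{U{\left(O{\left(9,j^{2} \right)} \right)} + 1414} = \sqrt{\left(-66 + \left(\frac{3}{5} + 9 + 16^{2}\right)\right) + 1414} = \sqrt{\left(-66 + \left(\frac{3}{5} + 9 + 256\right)\right) + 1414} = \sqrt{\left(-66 + \frac{1328}{5}\right) + 1414} = \sqrt{\frac{998}{5} + 1414} = \sqrt{\frac{8068}{5}} = \frac{2 \sqrt{10085}}{5}$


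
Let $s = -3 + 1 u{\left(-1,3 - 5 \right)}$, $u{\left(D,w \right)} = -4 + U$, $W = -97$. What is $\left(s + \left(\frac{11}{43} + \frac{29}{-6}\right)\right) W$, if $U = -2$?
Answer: $\frac{339791}{258} \approx 1317.0$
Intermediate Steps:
$u{\left(D,w \right)} = -6$ ($u{\left(D,w \right)} = -4 - 2 = -6$)
$s = -9$ ($s = -3 + 1 \left(-6\right) = -3 - 6 = -9$)
$\left(s + \left(\frac{11}{43} + \frac{29}{-6}\right)\right) W = \left(-9 + \left(\frac{11}{43} + \frac{29}{-6}\right)\right) \left(-97\right) = \left(-9 + \left(11 \cdot \frac{1}{43} + 29 \left(- \frac{1}{6}\right)\right)\right) \left(-97\right) = \left(-9 + \left(\frac{11}{43} - \frac{29}{6}\right)\right) \left(-97\right) = \left(-9 - \frac{1181}{258}\right) \left(-97\right) = \left(- \frac{3503}{258}\right) \left(-97\right) = \frac{339791}{258}$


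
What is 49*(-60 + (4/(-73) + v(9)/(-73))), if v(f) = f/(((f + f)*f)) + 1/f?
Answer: -1288945/438 ≈ -2942.8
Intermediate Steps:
v(f) = 3/(2*f) (v(f) = f/(((2*f)*f)) + 1/f = f/((2*f²)) + 1/f = f*(1/(2*f²)) + 1/f = 1/(2*f) + 1/f = 3/(2*f))
49*(-60 + (4/(-73) + v(9)/(-73))) = 49*(-60 + (4/(-73) + ((3/2)/9)/(-73))) = 49*(-60 + (4*(-1/73) + ((3/2)*(⅑))*(-1/73))) = 49*(-60 + (-4/73 + (⅙)*(-1/73))) = 49*(-60 + (-4/73 - 1/438)) = 49*(-60 - 25/438) = 49*(-26305/438) = -1288945/438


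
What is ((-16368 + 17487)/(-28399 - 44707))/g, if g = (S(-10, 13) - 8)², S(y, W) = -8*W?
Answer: -1119/917041664 ≈ -1.2202e-6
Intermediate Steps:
g = 12544 (g = (-8*13 - 8)² = (-104 - 8)² = (-112)² = 12544)
((-16368 + 17487)/(-28399 - 44707))/g = ((-16368 + 17487)/(-28399 - 44707))/12544 = (1119/(-73106))*(1/12544) = (1119*(-1/73106))*(1/12544) = -1119/73106*1/12544 = -1119/917041664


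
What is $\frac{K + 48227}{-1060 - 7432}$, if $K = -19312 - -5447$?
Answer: $- \frac{17181}{4246} \approx -4.0464$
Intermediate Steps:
$K = -13865$ ($K = -19312 + 5447 = -13865$)
$\frac{K + 48227}{-1060 - 7432} = \frac{-13865 + 48227}{-1060 - 7432} = \frac{34362}{-8492} = 34362 \left(- \frac{1}{8492}\right) = - \frac{17181}{4246}$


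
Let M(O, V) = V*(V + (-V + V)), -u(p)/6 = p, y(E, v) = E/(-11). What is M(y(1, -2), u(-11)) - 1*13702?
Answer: -9346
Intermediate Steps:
y(E, v) = -E/11 (y(E, v) = E*(-1/11) = -E/11)
u(p) = -6*p
M(O, V) = V² (M(O, V) = V*(V + 0) = V*V = V²)
M(y(1, -2), u(-11)) - 1*13702 = (-6*(-11))² - 1*13702 = 66² - 13702 = 4356 - 13702 = -9346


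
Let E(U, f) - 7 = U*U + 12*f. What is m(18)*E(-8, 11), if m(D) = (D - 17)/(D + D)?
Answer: 203/36 ≈ 5.6389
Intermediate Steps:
E(U, f) = 7 + U² + 12*f (E(U, f) = 7 + (U*U + 12*f) = 7 + (U² + 12*f) = 7 + U² + 12*f)
m(D) = (-17 + D)/(2*D) (m(D) = (-17 + D)/((2*D)) = (-17 + D)*(1/(2*D)) = (-17 + D)/(2*D))
m(18)*E(-8, 11) = ((½)*(-17 + 18)/18)*(7 + (-8)² + 12*11) = ((½)*(1/18)*1)*(7 + 64 + 132) = (1/36)*203 = 203/36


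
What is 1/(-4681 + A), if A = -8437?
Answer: -1/13118 ≈ -7.6231e-5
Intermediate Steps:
1/(-4681 + A) = 1/(-4681 - 8437) = 1/(-13118) = -1/13118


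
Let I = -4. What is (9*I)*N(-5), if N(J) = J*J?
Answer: -900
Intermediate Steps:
N(J) = J²
(9*I)*N(-5) = (9*(-4))*(-5)² = -36*25 = -900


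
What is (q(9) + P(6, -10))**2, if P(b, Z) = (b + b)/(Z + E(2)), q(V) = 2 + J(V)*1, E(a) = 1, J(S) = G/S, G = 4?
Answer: 100/81 ≈ 1.2346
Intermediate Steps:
J(S) = 4/S
q(V) = 2 + 4/V (q(V) = 2 + (4/V)*1 = 2 + 4/V)
P(b, Z) = 2*b/(1 + Z) (P(b, Z) = (b + b)/(Z + 1) = (2*b)/(1 + Z) = 2*b/(1 + Z))
(q(9) + P(6, -10))**2 = ((2 + 4/9) + 2*6/(1 - 10))**2 = ((2 + 4*(1/9)) + 2*6/(-9))**2 = ((2 + 4/9) + 2*6*(-1/9))**2 = (22/9 - 4/3)**2 = (10/9)**2 = 100/81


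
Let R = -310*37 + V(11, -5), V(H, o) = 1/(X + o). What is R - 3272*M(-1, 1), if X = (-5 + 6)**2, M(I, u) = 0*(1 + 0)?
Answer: -45881/4 ≈ -11470.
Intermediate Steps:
M(I, u) = 0 (M(I, u) = 0*1 = 0)
X = 1 (X = 1**2 = 1)
V(H, o) = 1/(1 + o)
R = -45881/4 (R = -310*37 + 1/(1 - 5) = -11470 + 1/(-4) = -11470 - 1/4 = -45881/4 ≈ -11470.)
R - 3272*M(-1, 1) = -45881/4 - 3272*0 = -45881/4 + 0 = -45881/4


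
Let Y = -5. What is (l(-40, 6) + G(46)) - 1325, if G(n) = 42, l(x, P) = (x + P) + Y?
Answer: -1322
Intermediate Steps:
l(x, P) = -5 + P + x (l(x, P) = (x + P) - 5 = (P + x) - 5 = -5 + P + x)
(l(-40, 6) + G(46)) - 1325 = ((-5 + 6 - 40) + 42) - 1325 = (-39 + 42) - 1325 = 3 - 1325 = -1322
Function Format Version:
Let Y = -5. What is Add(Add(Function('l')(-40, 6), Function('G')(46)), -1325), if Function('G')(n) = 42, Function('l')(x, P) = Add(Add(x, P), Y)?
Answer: -1322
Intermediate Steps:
Function('l')(x, P) = Add(-5, P, x) (Function('l')(x, P) = Add(Add(x, P), -5) = Add(Add(P, x), -5) = Add(-5, P, x))
Add(Add(Function('l')(-40, 6), Function('G')(46)), -1325) = Add(Add(Add(-5, 6, -40), 42), -1325) = Add(Add(-39, 42), -1325) = Add(3, -1325) = -1322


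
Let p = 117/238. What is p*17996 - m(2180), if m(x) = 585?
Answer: 983151/119 ≈ 8261.8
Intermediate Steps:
p = 117/238 (p = 117*(1/238) = 117/238 ≈ 0.49160)
p*17996 - m(2180) = (117/238)*17996 - 1*585 = 1052766/119 - 585 = 983151/119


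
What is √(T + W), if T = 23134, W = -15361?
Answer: √7773 ≈ 88.165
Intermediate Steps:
√(T + W) = √(23134 - 15361) = √7773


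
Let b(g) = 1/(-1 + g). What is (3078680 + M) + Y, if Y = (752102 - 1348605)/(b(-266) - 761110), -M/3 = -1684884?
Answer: 1652826372444473/203216371 ≈ 8.1333e+6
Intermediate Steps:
M = 5054652 (M = -3*(-1684884) = 5054652)
Y = 159266301/203216371 (Y = (752102 - 1348605)/(1/(-1 - 266) - 761110) = -596503/(1/(-267) - 761110) = -596503/(-1/267 - 761110) = -596503/(-203216371/267) = -596503*(-267/203216371) = 159266301/203216371 ≈ 0.78373)
(3078680 + M) + Y = (3078680 + 5054652) + 159266301/203216371 = 8133332 + 159266301/203216371 = 1652826372444473/203216371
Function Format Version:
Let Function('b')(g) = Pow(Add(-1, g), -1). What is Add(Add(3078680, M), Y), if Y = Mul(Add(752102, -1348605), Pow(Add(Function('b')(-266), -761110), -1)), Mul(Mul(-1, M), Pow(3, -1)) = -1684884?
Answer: Rational(1652826372444473, 203216371) ≈ 8.1333e+6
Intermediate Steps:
M = 5054652 (M = Mul(-3, -1684884) = 5054652)
Y = Rational(159266301, 203216371) (Y = Mul(Add(752102, -1348605), Pow(Add(Pow(Add(-1, -266), -1), -761110), -1)) = Mul(-596503, Pow(Add(Pow(-267, -1), -761110), -1)) = Mul(-596503, Pow(Add(Rational(-1, 267), -761110), -1)) = Mul(-596503, Pow(Rational(-203216371, 267), -1)) = Mul(-596503, Rational(-267, 203216371)) = Rational(159266301, 203216371) ≈ 0.78373)
Add(Add(3078680, M), Y) = Add(Add(3078680, 5054652), Rational(159266301, 203216371)) = Add(8133332, Rational(159266301, 203216371)) = Rational(1652826372444473, 203216371)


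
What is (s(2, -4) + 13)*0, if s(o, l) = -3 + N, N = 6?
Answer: 0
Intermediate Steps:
s(o, l) = 3 (s(o, l) = -3 + 6 = 3)
(s(2, -4) + 13)*0 = (3 + 13)*0 = 16*0 = 0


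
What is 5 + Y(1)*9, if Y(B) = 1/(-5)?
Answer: 16/5 ≈ 3.2000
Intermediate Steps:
Y(B) = -1/5
5 + Y(1)*9 = 5 - 1/5*9 = 5 - 9/5 = 16/5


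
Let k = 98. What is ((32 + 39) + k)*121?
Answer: 20449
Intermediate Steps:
((32 + 39) + k)*121 = ((32 + 39) + 98)*121 = (71 + 98)*121 = 169*121 = 20449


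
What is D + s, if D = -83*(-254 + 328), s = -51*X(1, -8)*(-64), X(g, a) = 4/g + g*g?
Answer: 10178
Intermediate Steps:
X(g, a) = g² + 4/g (X(g, a) = 4/g + g² = g² + 4/g)
s = 16320 (s = -51*(4 + 1³)/1*(-64) = -51*(4 + 1)*(-64) = -51*5*(-64) = -255*(-64) = 16320)
D = -6142 (D = -83*74 = -6142)
D + s = -6142 + 16320 = 10178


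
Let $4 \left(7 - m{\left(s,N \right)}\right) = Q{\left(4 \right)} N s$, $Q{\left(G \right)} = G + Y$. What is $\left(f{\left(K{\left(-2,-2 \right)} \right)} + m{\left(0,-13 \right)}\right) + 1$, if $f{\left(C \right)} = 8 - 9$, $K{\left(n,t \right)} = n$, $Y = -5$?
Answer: $7$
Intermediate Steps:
$Q{\left(G \right)} = -5 + G$ ($Q{\left(G \right)} = G - 5 = -5 + G$)
$f{\left(C \right)} = -1$
$m{\left(s,N \right)} = 7 + \frac{N s}{4}$ ($m{\left(s,N \right)} = 7 - \frac{\left(-5 + 4\right) N s}{4} = 7 - \frac{- N s}{4} = 7 - \frac{\left(-1\right) N s}{4} = 7 + \frac{N s}{4}$)
$\left(f{\left(K{\left(-2,-2 \right)} \right)} + m{\left(0,-13 \right)}\right) + 1 = \left(-1 + \left(7 + \frac{1}{4} \left(-13\right) 0\right)\right) + 1 = \left(-1 + \left(7 + 0\right)\right) + 1 = \left(-1 + 7\right) + 1 = 6 + 1 = 7$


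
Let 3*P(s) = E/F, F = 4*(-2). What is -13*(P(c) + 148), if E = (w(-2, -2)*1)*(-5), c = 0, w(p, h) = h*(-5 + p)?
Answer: -23543/12 ≈ -1961.9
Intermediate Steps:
E = -70 (E = (-2*(-5 - 2)*1)*(-5) = (-2*(-7)*1)*(-5) = (14*1)*(-5) = 14*(-5) = -70)
F = -8
P(s) = 35/12 (P(s) = (-70/(-8))/3 = (-70*(-⅛))/3 = (⅓)*(35/4) = 35/12)
-13*(P(c) + 148) = -13*(35/12 + 148) = -13*1811/12 = -23543/12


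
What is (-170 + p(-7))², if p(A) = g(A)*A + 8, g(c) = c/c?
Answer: 28561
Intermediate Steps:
g(c) = 1
p(A) = 8 + A (p(A) = 1*A + 8 = A + 8 = 8 + A)
(-170 + p(-7))² = (-170 + (8 - 7))² = (-170 + 1)² = (-169)² = 28561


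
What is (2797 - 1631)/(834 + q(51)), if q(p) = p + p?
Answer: 583/468 ≈ 1.2457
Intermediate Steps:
q(p) = 2*p
(2797 - 1631)/(834 + q(51)) = (2797 - 1631)/(834 + 2*51) = 1166/(834 + 102) = 1166/936 = 1166*(1/936) = 583/468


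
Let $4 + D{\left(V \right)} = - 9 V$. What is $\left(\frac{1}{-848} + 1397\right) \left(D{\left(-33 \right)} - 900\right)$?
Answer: $- \frac{719085585}{848} \approx -8.4798 \cdot 10^{5}$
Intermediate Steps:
$D{\left(V \right)} = -4 - 9 V$
$\left(\frac{1}{-848} + 1397\right) \left(D{\left(-33 \right)} - 900\right) = \left(\frac{1}{-848} + 1397\right) \left(\left(-4 - -297\right) - 900\right) = \left(- \frac{1}{848} + 1397\right) \left(\left(-4 + 297\right) - 900\right) = \frac{1184655 \left(293 - 900\right)}{848} = \frac{1184655}{848} \left(-607\right) = - \frac{719085585}{848}$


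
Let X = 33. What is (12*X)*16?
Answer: 6336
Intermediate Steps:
(12*X)*16 = (12*33)*16 = 396*16 = 6336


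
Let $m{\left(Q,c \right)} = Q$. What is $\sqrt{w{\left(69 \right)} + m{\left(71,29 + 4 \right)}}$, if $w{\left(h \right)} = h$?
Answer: $2 \sqrt{35} \approx 11.832$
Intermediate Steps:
$\sqrt{w{\left(69 \right)} + m{\left(71,29 + 4 \right)}} = \sqrt{69 + 71} = \sqrt{140} = 2 \sqrt{35}$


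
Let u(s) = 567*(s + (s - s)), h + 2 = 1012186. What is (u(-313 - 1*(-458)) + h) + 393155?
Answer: 1487554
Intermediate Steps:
h = 1012184 (h = -2 + 1012186 = 1012184)
u(s) = 567*s (u(s) = 567*(s + 0) = 567*s)
(u(-313 - 1*(-458)) + h) + 393155 = (567*(-313 - 1*(-458)) + 1012184) + 393155 = (567*(-313 + 458) + 1012184) + 393155 = (567*145 + 1012184) + 393155 = (82215 + 1012184) + 393155 = 1094399 + 393155 = 1487554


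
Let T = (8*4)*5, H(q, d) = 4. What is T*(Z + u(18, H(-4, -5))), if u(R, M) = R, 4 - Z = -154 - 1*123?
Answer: 47840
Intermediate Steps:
Z = 281 (Z = 4 - (-154 - 1*123) = 4 - (-154 - 123) = 4 - 1*(-277) = 4 + 277 = 281)
T = 160 (T = 32*5 = 160)
T*(Z + u(18, H(-4, -5))) = 160*(281 + 18) = 160*299 = 47840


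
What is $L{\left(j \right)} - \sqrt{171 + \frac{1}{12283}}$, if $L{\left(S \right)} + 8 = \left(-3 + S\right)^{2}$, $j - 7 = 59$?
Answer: $3961 - \frac{\sqrt{25799139502}}{12283} \approx 3947.9$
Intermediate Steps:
$j = 66$ ($j = 7 + 59 = 66$)
$L{\left(S \right)} = -8 + \left(-3 + S\right)^{2}$
$L{\left(j \right)} - \sqrt{171 + \frac{1}{12283}} = \left(-8 + \left(-3 + 66\right)^{2}\right) - \sqrt{171 + \frac{1}{12283}} = \left(-8 + 63^{2}\right) - \sqrt{171 + \frac{1}{12283}} = \left(-8 + 3969\right) - \sqrt{\frac{2100394}{12283}} = 3961 - \frac{\sqrt{25799139502}}{12283}$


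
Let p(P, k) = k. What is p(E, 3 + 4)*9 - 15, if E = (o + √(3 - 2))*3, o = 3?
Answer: 48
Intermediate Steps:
E = 12 (E = (3 + √(3 - 2))*3 = (3 + √1)*3 = (3 + 1)*3 = 4*3 = 12)
p(E, 3 + 4)*9 - 15 = (3 + 4)*9 - 15 = 7*9 - 15 = 63 - 15 = 48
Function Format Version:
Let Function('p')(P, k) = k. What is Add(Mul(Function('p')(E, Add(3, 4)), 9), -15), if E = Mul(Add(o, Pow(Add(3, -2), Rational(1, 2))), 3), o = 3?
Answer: 48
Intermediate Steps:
E = 12 (E = Mul(Add(3, Pow(Add(3, -2), Rational(1, 2))), 3) = Mul(Add(3, Pow(1, Rational(1, 2))), 3) = Mul(Add(3, 1), 3) = Mul(4, 3) = 12)
Add(Mul(Function('p')(E, Add(3, 4)), 9), -15) = Add(Mul(Add(3, 4), 9), -15) = Add(Mul(7, 9), -15) = Add(63, -15) = 48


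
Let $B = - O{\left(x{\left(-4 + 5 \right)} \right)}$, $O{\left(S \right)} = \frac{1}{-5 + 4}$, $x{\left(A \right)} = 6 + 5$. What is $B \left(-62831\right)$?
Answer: $-62831$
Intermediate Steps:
$x{\left(A \right)} = 11$
$O{\left(S \right)} = -1$ ($O{\left(S \right)} = \frac{1}{-1} = -1$)
$B = 1$ ($B = \left(-1\right) \left(-1\right) = 1$)
$B \left(-62831\right) = 1 \left(-62831\right) = -62831$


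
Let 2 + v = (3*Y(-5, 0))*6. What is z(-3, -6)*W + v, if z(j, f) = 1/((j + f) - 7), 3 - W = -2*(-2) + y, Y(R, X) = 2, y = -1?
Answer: 34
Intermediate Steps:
v = 34 (v = -2 + (3*2)*6 = -2 + 6*6 = -2 + 36 = 34)
W = 0 (W = 3 - (-2*(-2) - 1) = 3 - (4 - 1) = 3 - 1*3 = 3 - 3 = 0)
z(j, f) = 1/(-7 + f + j) (z(j, f) = 1/((f + j) - 7) = 1/(-7 + f + j))
z(-3, -6)*W + v = 0/(-7 - 6 - 3) + 34 = 0/(-16) + 34 = -1/16*0 + 34 = 0 + 34 = 34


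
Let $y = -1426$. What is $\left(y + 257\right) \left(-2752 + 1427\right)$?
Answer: $1548925$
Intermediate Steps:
$\left(y + 257\right) \left(-2752 + 1427\right) = \left(-1426 + 257\right) \left(-2752 + 1427\right) = \left(-1169\right) \left(-1325\right) = 1548925$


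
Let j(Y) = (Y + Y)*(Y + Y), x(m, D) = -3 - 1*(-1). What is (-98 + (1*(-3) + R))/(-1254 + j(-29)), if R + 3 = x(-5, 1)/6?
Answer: -313/6330 ≈ -0.049447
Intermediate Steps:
x(m, D) = -2 (x(m, D) = -3 + 1 = -2)
j(Y) = 4*Y² (j(Y) = (2*Y)*(2*Y) = 4*Y²)
R = -10/3 (R = -3 - 2/6 = -3 - 2*⅙ = -3 - ⅓ = -10/3 ≈ -3.3333)
(-98 + (1*(-3) + R))/(-1254 + j(-29)) = (-98 + (1*(-3) - 10/3))/(-1254 + 4*(-29)²) = (-98 + (-3 - 10/3))/(-1254 + 4*841) = (-98 - 19/3)/(-1254 + 3364) = -313/3/2110 = (1/2110)*(-313/3) = -313/6330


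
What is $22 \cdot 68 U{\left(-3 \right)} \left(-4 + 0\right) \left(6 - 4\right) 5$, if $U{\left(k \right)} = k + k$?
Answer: $359040$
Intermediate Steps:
$U{\left(k \right)} = 2 k$
$22 \cdot 68 U{\left(-3 \right)} \left(-4 + 0\right) \left(6 - 4\right) 5 = 22 \cdot 68 \cdot 2 \left(-3\right) \left(-4 + 0\right) \left(6 - 4\right) 5 = 1496 - 6 \left(\left(-4\right) 2\right) 5 = 1496 \left(-6\right) \left(-8\right) 5 = 1496 \cdot 48 \cdot 5 = 1496 \cdot 240 = 359040$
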